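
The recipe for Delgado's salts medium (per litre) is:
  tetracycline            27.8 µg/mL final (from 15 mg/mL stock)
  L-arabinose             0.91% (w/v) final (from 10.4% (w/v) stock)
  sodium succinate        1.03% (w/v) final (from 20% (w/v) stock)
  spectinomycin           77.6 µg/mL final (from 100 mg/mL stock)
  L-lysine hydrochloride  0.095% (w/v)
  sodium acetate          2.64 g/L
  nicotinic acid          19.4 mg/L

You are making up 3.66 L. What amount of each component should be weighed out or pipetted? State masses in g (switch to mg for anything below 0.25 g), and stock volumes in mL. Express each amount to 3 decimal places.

tetracycline 6.783 mL; L-arabinose 320.250 mL; sodium succinate 188.490 mL; spectinomycin 2.840 mL; L-lysine hydrochloride 3.477 g; sodium acetate 9.662 g; nicotinic acid 71.004 mg

Scale factor relative to 1 L: 3.66.
tetracycline: C1V1 = C2V2 → 27.8 µg/mL × 3660 mL ÷ 15000 µg/mL = 6.783 mL
L-arabinose: V = C2·V2/C1 = 0.91% ÷ 10.4% × 3660 mL = 320.250 mL
sodium succinate: V = C2·V2/C1 = 1.03% ÷ 20% × 3660 mL = 188.490 mL
spectinomycin: dilute stock: 77.6 µg/mL × 3660 mL ÷ 100000 µg/mL = 2.840 mL
L-lysine hydrochloride: 0.095% w/v = 0.95 g/L → 0.95 × 3.66 L = 3.477 g
sodium acetate: 2.64 g/L × 3.66 L = 9.662 g
nicotinic acid: 19.4 mg/L × 3.66 L = 71.004 mg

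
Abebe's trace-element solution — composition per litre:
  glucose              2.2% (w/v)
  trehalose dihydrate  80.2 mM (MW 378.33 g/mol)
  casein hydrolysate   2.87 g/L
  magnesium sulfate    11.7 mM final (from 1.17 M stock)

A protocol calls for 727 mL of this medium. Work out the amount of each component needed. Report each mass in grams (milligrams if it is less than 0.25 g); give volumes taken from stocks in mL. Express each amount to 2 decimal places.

glucose 15.99 g; trehalose dihydrate 22.06 g; casein hydrolysate 2.09 g; magnesium sulfate 7.27 mL

Scale factor relative to 1 L: 0.727.
glucose: 2.2 g per 100 mL × 727 mL ÷ 100 = 15.99 g
trehalose dihydrate: 80.2 mmol/L × 378.33 g/mol × 0.727 L ÷ 1000 = 22.06 g
casein hydrolysate: 2.87 g/L × 0.727 L = 2.09 g
magnesium sulfate: V = C2·V2/C1 = 11.7 mM × 727 mL ÷ 1170 mM = 7.27 mL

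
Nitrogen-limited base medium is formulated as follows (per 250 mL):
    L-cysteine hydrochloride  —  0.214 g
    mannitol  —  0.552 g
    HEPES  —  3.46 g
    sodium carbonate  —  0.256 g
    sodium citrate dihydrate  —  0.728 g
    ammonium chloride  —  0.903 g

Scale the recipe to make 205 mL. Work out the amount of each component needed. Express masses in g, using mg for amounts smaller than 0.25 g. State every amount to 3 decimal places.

L-cysteine hydrochloride 175.480 mg; mannitol 0.453 g; HEPES 2.837 g; sodium carbonate 209.920 mg; sodium citrate dihydrate 0.597 g; ammonium chloride 0.740 g

Ratio of target to recipe volume: 205 / 250 = 0.82.
L-cysteine hydrochloride: 0.214 g × (205 mL / 250 mL) = 0.17548 g = 175.480 mg
mannitol: 0.552 g × (205 mL / 250 mL) = 0.453 g
HEPES: 3.46 g × (205 mL / 250 mL) = 2.837 g
sodium carbonate: 0.256 g × (205 mL / 250 mL) = 0.20992 g = 209.920 mg
sodium citrate dihydrate: 0.728 g × (205 mL / 250 mL) = 0.597 g
ammonium chloride: 0.903 g × (205 mL / 250 mL) = 0.740 g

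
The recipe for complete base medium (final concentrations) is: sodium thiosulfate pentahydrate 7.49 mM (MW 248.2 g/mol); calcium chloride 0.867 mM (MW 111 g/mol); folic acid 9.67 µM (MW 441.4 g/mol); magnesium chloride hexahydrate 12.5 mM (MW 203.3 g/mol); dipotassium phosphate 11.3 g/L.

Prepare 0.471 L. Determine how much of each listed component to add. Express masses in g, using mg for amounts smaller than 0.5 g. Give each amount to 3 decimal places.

Scale factor relative to 1 L: 0.471.
sodium thiosulfate pentahydrate: 7.49 mmol/L × 248.2 g/mol × 0.471 L ÷ 1000 = 0.876 g
calcium chloride: 0.867 mmol/L × 111 mg/mmol × 0.471 L = 45.328 mg
folic acid: 9.67 µmol/L × 441.4 g/mol × 0.471 L ÷ 1000 = 2.010 mg
magnesium chloride hexahydrate: 12.5 mmol/L × 203.3 g/mol × 0.471 L ÷ 1000 = 1.197 g
dipotassium phosphate: 11.3 g/L × 0.471 L = 5.322 g

sodium thiosulfate pentahydrate 0.876 g; calcium chloride 45.328 mg; folic acid 2.010 mg; magnesium chloride hexahydrate 1.197 g; dipotassium phosphate 5.322 g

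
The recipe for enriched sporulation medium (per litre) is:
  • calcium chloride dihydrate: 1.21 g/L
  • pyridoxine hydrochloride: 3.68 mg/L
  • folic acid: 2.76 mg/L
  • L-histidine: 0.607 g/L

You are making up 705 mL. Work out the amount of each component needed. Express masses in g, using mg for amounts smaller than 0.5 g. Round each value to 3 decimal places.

Scale factor relative to 1 L: 0.705.
calcium chloride dihydrate: 1.21 g/L × 0.705 L = 0.853 g
pyridoxine hydrochloride: 3.68 mg/L × 0.705 L = 2.594 mg
folic acid: 2.76 mg/L × 0.705 L = 1.946 mg
L-histidine: 0.607 g/L × 0.705 L = 0.427935 g = 427.935 mg

calcium chloride dihydrate 0.853 g; pyridoxine hydrochloride 2.594 mg; folic acid 1.946 mg; L-histidine 427.935 mg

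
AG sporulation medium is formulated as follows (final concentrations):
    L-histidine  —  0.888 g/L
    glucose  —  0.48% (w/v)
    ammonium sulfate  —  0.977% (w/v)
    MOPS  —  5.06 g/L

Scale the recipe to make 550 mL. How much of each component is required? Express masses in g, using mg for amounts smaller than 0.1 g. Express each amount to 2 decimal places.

Scale factor relative to 1 L: 0.55.
L-histidine: 0.888 g/L × 0.55 L = 0.49 g
glucose: 0.48% w/v = 4.8 g/L → 4.8 × 0.55 L = 2.64 g
ammonium sulfate: 0.977 g per 100 mL × 550 mL ÷ 100 = 5.37 g
MOPS: 5.06 g/L × 0.55 L = 2.78 g

L-histidine 0.49 g; glucose 2.64 g; ammonium sulfate 5.37 g; MOPS 2.78 g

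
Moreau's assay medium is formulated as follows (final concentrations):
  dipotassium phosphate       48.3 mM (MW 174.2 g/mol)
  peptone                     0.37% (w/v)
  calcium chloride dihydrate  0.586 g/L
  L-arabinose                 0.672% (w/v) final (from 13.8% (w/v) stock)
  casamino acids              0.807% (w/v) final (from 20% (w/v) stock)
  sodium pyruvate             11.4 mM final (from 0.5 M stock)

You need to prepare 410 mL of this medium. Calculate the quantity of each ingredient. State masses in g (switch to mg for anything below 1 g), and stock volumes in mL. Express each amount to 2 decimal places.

Target volume = 410 mL = 0.41 L.
dipotassium phosphate: 48.3 mmol/L × 174.2 g/mol × 0.41 L ÷ 1000 = 3.45 g
peptone: 0.37 g per 100 mL × 410 mL ÷ 100 = 1.52 g
calcium chloride dihydrate: 0.586 g/L × 0.41 L = 0.24026 g = 240.26 mg
L-arabinose: dilute stock: 0.672% ÷ 13.8% × 410 mL = 19.97 mL
casamino acids: V = C2·V2/C1 = 0.807% ÷ 20% × 410 mL = 16.54 mL
sodium pyruvate: C1V1 = C2V2 → 11.4 mM × 410 mL ÷ 500 mM = 9.35 mL

dipotassium phosphate 3.45 g; peptone 1.52 g; calcium chloride dihydrate 240.26 mg; L-arabinose 19.97 mL; casamino acids 16.54 mL; sodium pyruvate 9.35 mL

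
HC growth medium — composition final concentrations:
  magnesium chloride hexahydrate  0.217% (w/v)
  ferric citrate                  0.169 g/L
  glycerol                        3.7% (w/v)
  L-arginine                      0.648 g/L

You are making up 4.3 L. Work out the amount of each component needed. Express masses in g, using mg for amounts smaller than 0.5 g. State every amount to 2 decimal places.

magnesium chloride hexahydrate 9.33 g; ferric citrate 0.73 g; glycerol 159.10 g; L-arginine 2.79 g

Scale factor relative to 1 L: 4.3.
magnesium chloride hexahydrate: 0.217 g per 100 mL × 4300 mL ÷ 100 = 9.33 g
ferric citrate: 0.169 g/L × 4.3 L = 0.73 g
glycerol: 3.7% w/v = 37 g/L → 37 × 4.3 L = 159.10 g
L-arginine: 0.648 g/L × 4.3 L = 2.79 g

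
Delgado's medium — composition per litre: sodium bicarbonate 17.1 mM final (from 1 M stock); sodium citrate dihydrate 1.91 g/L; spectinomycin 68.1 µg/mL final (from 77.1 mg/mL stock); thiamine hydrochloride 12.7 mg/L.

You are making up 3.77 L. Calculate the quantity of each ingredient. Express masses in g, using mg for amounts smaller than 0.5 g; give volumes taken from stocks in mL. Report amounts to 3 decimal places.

Working volume: 3.77 L.
sodium bicarbonate: V = C2·V2/C1 = 17.1 mM × 3770 mL ÷ 1000 mM = 64.467 mL
sodium citrate dihydrate: 1.91 g/L × 3.77 L = 7.201 g
spectinomycin: V = C2·V2/C1 = 68.1 µg/mL × 3770 mL ÷ 77100 µg/mL = 3.330 mL
thiamine hydrochloride: 12.7 mg/L × 3.77 L = 47.879 mg

sodium bicarbonate 64.467 mL; sodium citrate dihydrate 7.201 g; spectinomycin 3.330 mL; thiamine hydrochloride 47.879 mg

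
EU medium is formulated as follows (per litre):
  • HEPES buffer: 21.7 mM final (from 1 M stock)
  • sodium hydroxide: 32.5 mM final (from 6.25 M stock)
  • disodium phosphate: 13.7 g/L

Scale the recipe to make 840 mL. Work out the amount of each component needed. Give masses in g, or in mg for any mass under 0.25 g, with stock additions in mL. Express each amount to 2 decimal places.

HEPES buffer 18.23 mL; sodium hydroxide 4.37 mL; disodium phosphate 11.51 g

Target volume = 840 mL = 0.84 L.
HEPES buffer: C1V1 = C2V2 → 21.7 mM × 840 mL ÷ 1000 mM = 18.23 mL
sodium hydroxide: C1V1 = C2V2 → 32.5 mM × 840 mL ÷ 6250 mM = 4.37 mL
disodium phosphate: 13.7 g/L × 0.84 L = 11.51 g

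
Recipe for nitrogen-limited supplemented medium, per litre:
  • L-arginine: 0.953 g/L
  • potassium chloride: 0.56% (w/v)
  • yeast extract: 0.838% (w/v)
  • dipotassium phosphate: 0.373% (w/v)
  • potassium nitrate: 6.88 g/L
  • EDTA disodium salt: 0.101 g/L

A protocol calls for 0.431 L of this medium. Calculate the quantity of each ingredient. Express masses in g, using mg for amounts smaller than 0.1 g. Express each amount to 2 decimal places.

L-arginine 0.41 g; potassium chloride 2.41 g; yeast extract 3.61 g; dipotassium phosphate 1.61 g; potassium nitrate 2.97 g; EDTA disodium salt 43.53 mg

Scale factor relative to 1 L: 0.431.
L-arginine: 0.953 g/L × 0.431 L = 0.41 g
potassium chloride: 0.56 g per 100 mL × 431 mL ÷ 100 = 2.41 g
yeast extract: 0.838 g per 100 mL × 431 mL ÷ 100 = 3.61 g
dipotassium phosphate: 0.373% w/v = 3.73 g/L → 3.73 × 0.431 L = 1.61 g
potassium nitrate: 6.88 g/L × 0.431 L = 2.97 g
EDTA disodium salt: 0.101 g/L × 0.431 L = 0.043531 g = 43.53 mg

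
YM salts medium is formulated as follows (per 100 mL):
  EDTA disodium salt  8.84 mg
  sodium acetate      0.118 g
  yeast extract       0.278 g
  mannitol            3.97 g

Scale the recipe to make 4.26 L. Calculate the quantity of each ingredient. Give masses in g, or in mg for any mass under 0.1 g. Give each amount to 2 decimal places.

EDTA disodium salt 0.38 g; sodium acetate 5.03 g; yeast extract 11.84 g; mannitol 169.12 g

Scale factor = 4260 mL / 100 mL = 42.6.
EDTA disodium salt: 8.84 mg × (4260 mL / 100 mL) = 376.584 mg = 0.38 g
sodium acetate: 0.118 g × (4260 mL / 100 mL) = 5.03 g
yeast extract: 0.278 g × (4260 mL / 100 mL) = 11.84 g
mannitol: 3.97 g × (4260 mL / 100 mL) = 169.12 g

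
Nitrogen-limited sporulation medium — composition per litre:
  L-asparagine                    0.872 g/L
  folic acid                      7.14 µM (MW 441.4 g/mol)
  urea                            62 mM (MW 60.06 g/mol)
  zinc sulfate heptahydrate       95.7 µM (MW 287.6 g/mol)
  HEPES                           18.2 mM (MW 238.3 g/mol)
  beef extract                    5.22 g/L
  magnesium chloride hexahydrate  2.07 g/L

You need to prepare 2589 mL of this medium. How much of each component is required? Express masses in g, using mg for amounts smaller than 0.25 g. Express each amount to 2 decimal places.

L-asparagine 2.26 g; folic acid 8.16 mg; urea 9.64 g; zinc sulfate heptahydrate 71.26 mg; HEPES 11.23 g; beef extract 13.51 g; magnesium chloride hexahydrate 5.36 g

Target volume = 2589 mL = 2.589 L.
L-asparagine: 0.872 g/L × 2.589 L = 2.26 g
folic acid: 7.14 µmol/L × 441.4 g/mol × 2.589 L ÷ 1000 = 8.16 mg
urea: 62 mmol/L × 60.06 g/mol × 2.589 L ÷ 1000 = 9.64 g
zinc sulfate heptahydrate: 95.7 µmol/L × 287.6 g/mol × 2.589 L ÷ 1000 = 71.26 mg
HEPES: 18.2 mmol/L × 238.3 g/mol × 2.589 L ÷ 1000 = 11.23 g
beef extract: 5.22 g/L × 2.589 L = 13.51 g
magnesium chloride hexahydrate: 2.07 g/L × 2.589 L = 5.36 g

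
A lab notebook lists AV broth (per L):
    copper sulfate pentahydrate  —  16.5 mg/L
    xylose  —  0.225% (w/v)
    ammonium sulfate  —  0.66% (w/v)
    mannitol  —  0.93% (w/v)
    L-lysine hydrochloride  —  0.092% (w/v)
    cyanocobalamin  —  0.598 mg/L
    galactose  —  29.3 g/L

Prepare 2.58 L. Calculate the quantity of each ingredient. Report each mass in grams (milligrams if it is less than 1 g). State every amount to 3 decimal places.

copper sulfate pentahydrate 42.570 mg; xylose 5.805 g; ammonium sulfate 17.028 g; mannitol 23.994 g; L-lysine hydrochloride 2.374 g; cyanocobalamin 1.543 mg; galactose 75.594 g

Working volume: 2.58 L.
copper sulfate pentahydrate: 16.5 mg/L × 2.58 L = 42.570 mg
xylose: 0.225 g per 100 mL × 2580 mL ÷ 100 = 5.805 g
ammonium sulfate: 0.66% w/v = 6.6 g/L → 6.6 × 2.58 L = 17.028 g
mannitol: 0.93 g per 100 mL × 2580 mL ÷ 100 = 23.994 g
L-lysine hydrochloride: 0.092% w/v = 0.92 g/L → 0.92 × 2.58 L = 2.374 g
cyanocobalamin: 0.598 mg/L × 2.58 L = 1.543 mg
galactose: 29.3 g/L × 2.58 L = 75.594 g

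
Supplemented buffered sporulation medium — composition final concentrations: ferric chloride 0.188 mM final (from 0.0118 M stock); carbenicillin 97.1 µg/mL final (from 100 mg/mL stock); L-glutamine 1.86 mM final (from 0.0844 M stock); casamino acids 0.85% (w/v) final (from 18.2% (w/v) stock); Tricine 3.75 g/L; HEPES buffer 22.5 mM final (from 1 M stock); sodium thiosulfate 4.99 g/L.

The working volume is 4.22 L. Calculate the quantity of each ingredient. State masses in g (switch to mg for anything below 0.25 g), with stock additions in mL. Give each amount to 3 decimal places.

ferric chloride 67.234 mL; carbenicillin 4.098 mL; L-glutamine 93.000 mL; casamino acids 197.088 mL; Tricine 15.825 g; HEPES buffer 94.950 mL; sodium thiosulfate 21.058 g

Working volume: 4.22 L.
ferric chloride: C1V1 = C2V2 → 0.188 mM × 4220 mL ÷ 11.8 mM = 67.234 mL
carbenicillin: C1V1 = C2V2 → 97.1 µg/mL × 4220 mL ÷ 100000 µg/mL = 4.098 mL
L-glutamine: C1V1 = C2V2 → 1.86 mM × 4220 mL ÷ 84.4 mM = 93.000 mL
casamino acids: C1V1 = C2V2 → 0.85% ÷ 18.2% × 4220 mL = 197.088 mL
Tricine: 3.75 g/L × 4.22 L = 15.825 g
HEPES buffer: dilute stock: 22.5 mM × 4220 mL ÷ 1000 mM = 94.950 mL
sodium thiosulfate: 4.99 g/L × 4.22 L = 21.058 g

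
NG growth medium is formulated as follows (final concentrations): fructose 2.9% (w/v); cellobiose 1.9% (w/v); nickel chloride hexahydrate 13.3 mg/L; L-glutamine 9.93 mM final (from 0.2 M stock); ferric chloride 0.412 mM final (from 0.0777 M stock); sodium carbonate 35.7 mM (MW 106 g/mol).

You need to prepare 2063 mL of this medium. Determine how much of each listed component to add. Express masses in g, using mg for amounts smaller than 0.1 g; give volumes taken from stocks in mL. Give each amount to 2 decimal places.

Working volume: 2063 mL = 2.063 L.
fructose: 2.9 g per 100 mL × 2063 mL ÷ 100 = 59.83 g
cellobiose: 1.9 g per 100 mL × 2063 mL ÷ 100 = 39.20 g
nickel chloride hexahydrate: 13.3 mg/L × 2.063 L = 27.44 mg
L-glutamine: V = C2·V2/C1 = 9.93 mM × 2063 mL ÷ 200 mM = 102.43 mL
ferric chloride: C1V1 = C2V2 → 0.412 mM × 2063 mL ÷ 77.7 mM = 10.94 mL
sodium carbonate: 35.7 mmol/L × 106 g/mol × 2.063 L ÷ 1000 = 7.81 g

fructose 59.83 g; cellobiose 39.20 g; nickel chloride hexahydrate 27.44 mg; L-glutamine 102.43 mL; ferric chloride 10.94 mL; sodium carbonate 7.81 g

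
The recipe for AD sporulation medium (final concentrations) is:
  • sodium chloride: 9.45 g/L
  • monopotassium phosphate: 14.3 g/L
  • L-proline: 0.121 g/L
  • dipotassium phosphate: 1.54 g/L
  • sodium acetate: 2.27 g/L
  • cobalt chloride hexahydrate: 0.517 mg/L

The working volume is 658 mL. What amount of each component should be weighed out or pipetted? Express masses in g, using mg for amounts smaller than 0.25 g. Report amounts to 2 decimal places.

Target volume = 658 mL = 0.658 L.
sodium chloride: 9.45 g/L × 0.658 L = 6.22 g
monopotassium phosphate: 14.3 g/L × 0.658 L = 9.41 g
L-proline: 0.121 g/L × 0.658 L = 0.079618 g = 79.62 mg
dipotassium phosphate: 1.54 g/L × 0.658 L = 1.01 g
sodium acetate: 2.27 g/L × 0.658 L = 1.49 g
cobalt chloride hexahydrate: 0.517 mg/L × 0.658 L = 0.34 mg

sodium chloride 6.22 g; monopotassium phosphate 9.41 g; L-proline 79.62 mg; dipotassium phosphate 1.01 g; sodium acetate 1.49 g; cobalt chloride hexahydrate 0.34 mg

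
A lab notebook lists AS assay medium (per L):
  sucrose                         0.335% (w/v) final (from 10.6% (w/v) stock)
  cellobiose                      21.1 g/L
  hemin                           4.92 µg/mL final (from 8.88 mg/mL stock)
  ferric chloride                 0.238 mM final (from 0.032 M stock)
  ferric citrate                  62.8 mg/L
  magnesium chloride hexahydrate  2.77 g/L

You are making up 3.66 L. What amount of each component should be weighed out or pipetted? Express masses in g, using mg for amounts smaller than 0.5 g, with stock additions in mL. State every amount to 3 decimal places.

Scale factor relative to 1 L: 3.66.
sucrose: dilute stock: 0.335% ÷ 10.6% × 3660 mL = 115.670 mL
cellobiose: 21.1 g/L × 3.66 L = 77.226 g
hemin: C1V1 = C2V2 → 4.92 µg/mL × 3660 mL ÷ 8880 µg/mL = 2.028 mL
ferric chloride: V = C2·V2/C1 = 0.238 mM × 3660 mL ÷ 32 mM = 27.221 mL
ferric citrate: 62.8 mg/L × 3.66 L = 229.848 mg
magnesium chloride hexahydrate: 2.77 g/L × 3.66 L = 10.138 g

sucrose 115.670 mL; cellobiose 77.226 g; hemin 2.028 mL; ferric chloride 27.221 mL; ferric citrate 229.848 mg; magnesium chloride hexahydrate 10.138 g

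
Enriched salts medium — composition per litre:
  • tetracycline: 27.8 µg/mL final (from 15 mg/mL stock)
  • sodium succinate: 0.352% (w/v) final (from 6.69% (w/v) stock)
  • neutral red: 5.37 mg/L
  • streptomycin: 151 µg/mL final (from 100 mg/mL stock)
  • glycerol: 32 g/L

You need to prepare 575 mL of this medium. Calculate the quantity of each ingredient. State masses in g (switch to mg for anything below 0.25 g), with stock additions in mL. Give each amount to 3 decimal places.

tetracycline 1.066 mL; sodium succinate 30.254 mL; neutral red 3.088 mg; streptomycin 0.868 mL; glycerol 18.400 g

Target volume = 575 mL = 0.575 L.
tetracycline: C1V1 = C2V2 → 27.8 µg/mL × 575 mL ÷ 15000 µg/mL = 1.066 mL
sodium succinate: V = C2·V2/C1 = 0.352% ÷ 6.69% × 575 mL = 30.254 mL
neutral red: 5.37 mg/L × 0.575 L = 3.088 mg
streptomycin: C1V1 = C2V2 → 151 µg/mL × 575 mL ÷ 100000 µg/mL = 0.868 mL
glycerol: 32 g/L × 0.575 L = 18.400 g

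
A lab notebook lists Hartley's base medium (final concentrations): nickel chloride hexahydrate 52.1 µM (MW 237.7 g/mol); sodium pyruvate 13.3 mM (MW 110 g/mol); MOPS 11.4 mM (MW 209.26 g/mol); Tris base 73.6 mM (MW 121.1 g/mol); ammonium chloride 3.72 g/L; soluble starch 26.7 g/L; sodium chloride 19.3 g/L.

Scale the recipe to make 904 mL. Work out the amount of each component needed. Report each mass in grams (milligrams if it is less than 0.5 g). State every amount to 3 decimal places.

nickel chloride hexahydrate 11.195 mg; sodium pyruvate 1.323 g; MOPS 2.157 g; Tris base 8.057 g; ammonium chloride 3.363 g; soluble starch 24.137 g; sodium chloride 17.447 g

Scale factor relative to 1 L: 0.904.
nickel chloride hexahydrate: 52.1 µmol/L × 237.7 g/mol × 0.904 L ÷ 1000 = 11.195 mg
sodium pyruvate: 13.3 mmol/L × 110 g/mol × 0.904 L ÷ 1000 = 1.323 g
MOPS: 11.4 mmol/L × 209.26 g/mol × 0.904 L ÷ 1000 = 2.157 g
Tris base: 73.6 mmol/L × 121.1 g/mol × 0.904 L ÷ 1000 = 8.057 g
ammonium chloride: 3.72 g/L × 0.904 L = 3.363 g
soluble starch: 26.7 g/L × 0.904 L = 24.137 g
sodium chloride: 19.3 g/L × 0.904 L = 17.447 g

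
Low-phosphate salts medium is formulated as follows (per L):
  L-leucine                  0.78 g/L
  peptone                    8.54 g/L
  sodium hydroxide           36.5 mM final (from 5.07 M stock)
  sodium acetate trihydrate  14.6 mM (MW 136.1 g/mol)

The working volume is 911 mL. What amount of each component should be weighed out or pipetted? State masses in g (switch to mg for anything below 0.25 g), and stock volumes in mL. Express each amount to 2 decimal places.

L-leucine 0.71 g; peptone 7.78 g; sodium hydroxide 6.56 mL; sodium acetate trihydrate 1.81 g

Scale factor relative to 1 L: 0.911.
L-leucine: 0.78 g/L × 0.911 L = 0.71 g
peptone: 8.54 g/L × 0.911 L = 7.78 g
sodium hydroxide: C1V1 = C2V2 → 36.5 mM × 911 mL ÷ 5070 mM = 6.56 mL
sodium acetate trihydrate: 14.6 mmol/L × 136.1 g/mol × 0.911 L ÷ 1000 = 1.81 g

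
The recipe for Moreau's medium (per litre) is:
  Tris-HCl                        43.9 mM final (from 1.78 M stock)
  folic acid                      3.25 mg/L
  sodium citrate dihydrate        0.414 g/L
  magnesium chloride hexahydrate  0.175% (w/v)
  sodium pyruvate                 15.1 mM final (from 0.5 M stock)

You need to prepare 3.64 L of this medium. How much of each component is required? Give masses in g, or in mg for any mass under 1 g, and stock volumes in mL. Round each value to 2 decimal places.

Tris-HCl 89.77 mL; folic acid 11.83 mg; sodium citrate dihydrate 1.51 g; magnesium chloride hexahydrate 6.37 g; sodium pyruvate 109.93 mL

Working volume: 3.64 L.
Tris-HCl: C1V1 = C2V2 → 43.9 mM × 3640 mL ÷ 1780 mM = 89.77 mL
folic acid: 3.25 mg/L × 3.64 L = 11.83 mg
sodium citrate dihydrate: 0.414 g/L × 3.64 L = 1.51 g
magnesium chloride hexahydrate: 0.175 g per 100 mL × 3640 mL ÷ 100 = 6.37 g
sodium pyruvate: C1V1 = C2V2 → 15.1 mM × 3640 mL ÷ 500 mM = 109.93 mL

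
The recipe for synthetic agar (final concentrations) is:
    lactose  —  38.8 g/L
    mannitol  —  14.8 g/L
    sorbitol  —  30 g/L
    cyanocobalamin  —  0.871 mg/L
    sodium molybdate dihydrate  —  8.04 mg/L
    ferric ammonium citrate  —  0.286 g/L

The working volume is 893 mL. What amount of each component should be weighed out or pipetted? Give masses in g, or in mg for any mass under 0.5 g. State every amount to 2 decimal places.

lactose 34.65 g; mannitol 13.22 g; sorbitol 26.79 g; cyanocobalamin 0.78 mg; sodium molybdate dihydrate 7.18 mg; ferric ammonium citrate 255.40 mg

Working volume: 893 mL = 0.893 L.
lactose: 38.8 g/L × 0.893 L = 34.65 g
mannitol: 14.8 g/L × 0.893 L = 13.22 g
sorbitol: 30 g/L × 0.893 L = 26.79 g
cyanocobalamin: 0.871 mg/L × 0.893 L = 0.78 mg
sodium molybdate dihydrate: 8.04 mg/L × 0.893 L = 7.18 mg
ferric ammonium citrate: 0.286 g/L × 0.893 L = 0.255398 g = 255.40 mg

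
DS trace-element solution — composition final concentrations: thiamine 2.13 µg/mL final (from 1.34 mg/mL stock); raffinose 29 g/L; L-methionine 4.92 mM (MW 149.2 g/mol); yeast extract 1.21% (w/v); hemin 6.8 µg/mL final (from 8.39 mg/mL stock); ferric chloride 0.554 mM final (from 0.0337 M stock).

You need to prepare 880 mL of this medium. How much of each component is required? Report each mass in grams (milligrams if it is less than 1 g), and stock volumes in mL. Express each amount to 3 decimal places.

Working volume: 880 mL = 0.88 L.
thiamine: V = C2·V2/C1 = 2.13 µg/mL × 880 mL ÷ 1340 µg/mL = 1.399 mL
raffinose: 29 g/L × 0.88 L = 25.520 g
L-methionine: 4.92 mmol/L × 149.2 mg/mmol × 0.88 L = 645.976 mg
yeast extract: 1.21% w/v = 12.1 g/L → 12.1 × 0.88 L = 10.648 g
hemin: V = C2·V2/C1 = 6.8 µg/mL × 880 mL ÷ 8390 µg/mL = 0.713 mL
ferric chloride: dilute stock: 0.554 mM × 880 mL ÷ 33.7 mM = 14.466 mL

thiamine 1.399 mL; raffinose 25.520 g; L-methionine 645.976 mg; yeast extract 10.648 g; hemin 0.713 mL; ferric chloride 14.466 mL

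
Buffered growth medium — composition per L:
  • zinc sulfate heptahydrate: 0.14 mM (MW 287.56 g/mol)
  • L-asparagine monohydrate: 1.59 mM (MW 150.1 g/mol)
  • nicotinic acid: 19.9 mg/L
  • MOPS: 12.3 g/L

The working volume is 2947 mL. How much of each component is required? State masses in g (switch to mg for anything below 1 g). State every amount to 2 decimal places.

zinc sulfate heptahydrate 118.64 mg; L-asparagine monohydrate 703.33 mg; nicotinic acid 58.65 mg; MOPS 36.25 g

Scale factor relative to 1 L: 2.947.
zinc sulfate heptahydrate: 0.14 mmol/L × 287.56 mg/mmol × 2.947 L = 118.64 mg
L-asparagine monohydrate: 1.59 mmol/L × 150.1 mg/mmol × 2.947 L = 703.33 mg
nicotinic acid: 19.9 mg/L × 2.947 L = 58.65 mg
MOPS: 12.3 g/L × 2.947 L = 36.25 g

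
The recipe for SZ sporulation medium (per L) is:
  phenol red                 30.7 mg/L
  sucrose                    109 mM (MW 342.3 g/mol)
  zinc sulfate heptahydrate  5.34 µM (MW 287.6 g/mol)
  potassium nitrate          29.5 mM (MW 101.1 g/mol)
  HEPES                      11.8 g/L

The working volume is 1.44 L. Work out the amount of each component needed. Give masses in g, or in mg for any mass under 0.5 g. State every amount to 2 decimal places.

phenol red 44.21 mg; sucrose 53.73 g; zinc sulfate heptahydrate 2.21 mg; potassium nitrate 4.29 g; HEPES 16.99 g

Working volume: 1.44 L.
phenol red: 30.7 mg/L × 1.44 L = 44.21 mg
sucrose: 109 mmol/L × 342.3 g/mol × 1.44 L ÷ 1000 = 53.73 g
zinc sulfate heptahydrate: 5.34 µmol/L × 287.6 g/mol × 1.44 L ÷ 1000 = 2.21 mg
potassium nitrate: 29.5 mmol/L × 101.1 g/mol × 1.44 L ÷ 1000 = 4.29 g
HEPES: 11.8 g/L × 1.44 L = 16.99 g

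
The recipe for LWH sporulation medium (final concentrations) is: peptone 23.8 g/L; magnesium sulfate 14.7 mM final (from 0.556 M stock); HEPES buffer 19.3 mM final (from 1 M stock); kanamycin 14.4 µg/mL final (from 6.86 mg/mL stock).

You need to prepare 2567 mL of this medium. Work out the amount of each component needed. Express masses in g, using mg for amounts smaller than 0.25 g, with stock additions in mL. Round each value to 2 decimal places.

Working volume: 2567 mL = 2.567 L.
peptone: 23.8 g/L × 2.567 L = 61.09 g
magnesium sulfate: C1V1 = C2V2 → 14.7 mM × 2567 mL ÷ 556 mM = 67.87 mL
HEPES buffer: C1V1 = C2V2 → 19.3 mM × 2567 mL ÷ 1000 mM = 49.54 mL
kanamycin: C1V1 = C2V2 → 14.4 µg/mL × 2567 mL ÷ 6860 µg/mL = 5.39 mL

peptone 61.09 g; magnesium sulfate 67.87 mL; HEPES buffer 49.54 mL; kanamycin 5.39 mL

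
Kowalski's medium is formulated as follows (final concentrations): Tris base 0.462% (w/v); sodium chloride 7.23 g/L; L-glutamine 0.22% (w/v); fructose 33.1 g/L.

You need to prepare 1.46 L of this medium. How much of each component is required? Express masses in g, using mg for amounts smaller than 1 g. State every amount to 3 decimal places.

Scale factor relative to 1 L: 1.46.
Tris base: 0.462% w/v = 4.62 g/L → 4.62 × 1.46 L = 6.745 g
sodium chloride: 7.23 g/L × 1.46 L = 10.556 g
L-glutamine: 0.22 g per 100 mL × 1460 mL ÷ 100 = 3.212 g
fructose: 33.1 g/L × 1.46 L = 48.326 g

Tris base 6.745 g; sodium chloride 10.556 g; L-glutamine 3.212 g; fructose 48.326 g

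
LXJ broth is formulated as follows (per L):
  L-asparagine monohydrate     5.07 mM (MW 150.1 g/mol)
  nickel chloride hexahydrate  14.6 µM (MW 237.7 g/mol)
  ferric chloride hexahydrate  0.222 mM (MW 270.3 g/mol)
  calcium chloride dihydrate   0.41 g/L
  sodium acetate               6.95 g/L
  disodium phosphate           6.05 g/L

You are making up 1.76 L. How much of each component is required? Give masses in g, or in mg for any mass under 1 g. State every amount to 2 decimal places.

L-asparagine monohydrate 1.34 g; nickel chloride hexahydrate 6.11 mg; ferric chloride hexahydrate 105.61 mg; calcium chloride dihydrate 721.60 mg; sodium acetate 12.23 g; disodium phosphate 10.65 g

Working volume: 1.76 L.
L-asparagine monohydrate: 5.07 mmol/L × 150.1 g/mol × 1.76 L ÷ 1000 = 1.34 g
nickel chloride hexahydrate: 14.6 µmol/L × 237.7 g/mol × 1.76 L ÷ 1000 = 6.11 mg
ferric chloride hexahydrate: 0.222 mmol/L × 270.3 mg/mmol × 1.76 L = 105.61 mg
calcium chloride dihydrate: 0.41 g/L × 1.76 L = 0.7216 g = 721.60 mg
sodium acetate: 6.95 g/L × 1.76 L = 12.23 g
disodium phosphate: 6.05 g/L × 1.76 L = 10.65 g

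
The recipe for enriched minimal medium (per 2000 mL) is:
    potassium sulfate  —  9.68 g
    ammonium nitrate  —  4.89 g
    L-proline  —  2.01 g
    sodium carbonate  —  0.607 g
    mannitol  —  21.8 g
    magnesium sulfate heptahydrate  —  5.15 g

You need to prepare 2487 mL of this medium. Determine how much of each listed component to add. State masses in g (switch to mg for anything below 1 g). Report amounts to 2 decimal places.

potassium sulfate 12.04 g; ammonium nitrate 6.08 g; L-proline 2.50 g; sodium carbonate 754.80 mg; mannitol 27.11 g; magnesium sulfate heptahydrate 6.40 g

Scale factor = 2487 mL / 2000 mL = 1.2435.
potassium sulfate: 9.68 g × (2487 mL / 2000 mL) = 12.04 g
ammonium nitrate: 4.89 g × (2487 mL / 2000 mL) = 6.08 g
L-proline: 2.01 g × (2487 mL / 2000 mL) = 2.50 g
sodium carbonate: 0.607 g × (2487 mL / 2000 mL) = 0.754804 g = 754.80 mg
mannitol: 21.8 g × (2487 mL / 2000 mL) = 27.11 g
magnesium sulfate heptahydrate: 5.15 g × (2487 mL / 2000 mL) = 6.40 g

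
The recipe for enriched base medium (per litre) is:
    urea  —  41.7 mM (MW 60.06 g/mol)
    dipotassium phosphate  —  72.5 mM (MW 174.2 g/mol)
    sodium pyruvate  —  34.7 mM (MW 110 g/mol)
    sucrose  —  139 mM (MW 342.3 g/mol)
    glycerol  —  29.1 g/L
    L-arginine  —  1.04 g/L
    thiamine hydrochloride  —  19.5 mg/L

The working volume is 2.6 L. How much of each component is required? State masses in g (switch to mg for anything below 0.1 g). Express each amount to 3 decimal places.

Scale factor relative to 1 L: 2.6.
urea: 41.7 mmol/L × 60.06 g/mol × 2.6 L ÷ 1000 = 6.512 g
dipotassium phosphate: 72.5 mmol/L × 174.2 g/mol × 2.6 L ÷ 1000 = 32.837 g
sodium pyruvate: 34.7 mmol/L × 110 g/mol × 2.6 L ÷ 1000 = 9.924 g
sucrose: 139 mmol/L × 342.3 g/mol × 2.6 L ÷ 1000 = 123.707 g
glycerol: 29.1 g/L × 2.6 L = 75.660 g
L-arginine: 1.04 g/L × 2.6 L = 2.704 g
thiamine hydrochloride: 19.5 mg/L × 2.6 L = 50.700 mg

urea 6.512 g; dipotassium phosphate 32.837 g; sodium pyruvate 9.924 g; sucrose 123.707 g; glycerol 75.660 g; L-arginine 2.704 g; thiamine hydrochloride 50.700 mg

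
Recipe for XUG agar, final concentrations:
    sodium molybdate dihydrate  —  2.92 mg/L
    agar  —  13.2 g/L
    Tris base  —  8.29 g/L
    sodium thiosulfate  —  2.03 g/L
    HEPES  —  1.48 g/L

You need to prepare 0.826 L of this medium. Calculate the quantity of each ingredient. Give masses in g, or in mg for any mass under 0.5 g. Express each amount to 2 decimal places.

sodium molybdate dihydrate 2.41 mg; agar 10.90 g; Tris base 6.85 g; sodium thiosulfate 1.68 g; HEPES 1.22 g

Working volume: 0.826 L.
sodium molybdate dihydrate: 2.92 mg/L × 0.826 L = 2.41 mg
agar: 13.2 g/L × 0.826 L = 10.90 g
Tris base: 8.29 g/L × 0.826 L = 6.85 g
sodium thiosulfate: 2.03 g/L × 0.826 L = 1.68 g
HEPES: 1.48 g/L × 0.826 L = 1.22 g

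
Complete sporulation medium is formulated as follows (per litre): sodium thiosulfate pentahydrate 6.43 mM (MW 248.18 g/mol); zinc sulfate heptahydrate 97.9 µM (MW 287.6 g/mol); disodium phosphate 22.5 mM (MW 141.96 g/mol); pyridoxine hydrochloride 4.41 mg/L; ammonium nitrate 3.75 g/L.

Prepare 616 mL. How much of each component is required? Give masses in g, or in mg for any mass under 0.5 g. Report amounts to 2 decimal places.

sodium thiosulfate pentahydrate 0.98 g; zinc sulfate heptahydrate 17.34 mg; disodium phosphate 1.97 g; pyridoxine hydrochloride 2.72 mg; ammonium nitrate 2.31 g

Target volume = 616 mL = 0.616 L.
sodium thiosulfate pentahydrate: 6.43 mmol/L × 248.18 g/mol × 0.616 L ÷ 1000 = 0.98 g
zinc sulfate heptahydrate: 97.9 µmol/L × 287.6 g/mol × 0.616 L ÷ 1000 = 17.34 mg
disodium phosphate: 22.5 mmol/L × 141.96 g/mol × 0.616 L ÷ 1000 = 1.97 g
pyridoxine hydrochloride: 4.41 mg/L × 0.616 L = 2.72 mg
ammonium nitrate: 3.75 g/L × 0.616 L = 2.31 g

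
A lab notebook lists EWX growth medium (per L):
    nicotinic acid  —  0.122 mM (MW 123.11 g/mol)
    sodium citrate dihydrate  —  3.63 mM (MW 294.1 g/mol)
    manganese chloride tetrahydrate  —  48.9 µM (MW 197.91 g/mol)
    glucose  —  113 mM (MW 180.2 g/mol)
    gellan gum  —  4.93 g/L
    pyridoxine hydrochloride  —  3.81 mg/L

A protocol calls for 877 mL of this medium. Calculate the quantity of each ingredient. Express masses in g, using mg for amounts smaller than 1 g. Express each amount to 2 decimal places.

Scale factor relative to 1 L: 0.877.
nicotinic acid: 0.122 mmol/L × 123.11 mg/mmol × 0.877 L = 13.17 mg
sodium citrate dihydrate: 3.63 mmol/L × 294.1 mg/mmol × 0.877 L = 936.27 mg
manganese chloride tetrahydrate: 48.9 µmol/L × 197.91 g/mol × 0.877 L ÷ 1000 = 8.49 mg
glucose: 113 mmol/L × 180.2 g/mol × 0.877 L ÷ 1000 = 17.86 g
gellan gum: 4.93 g/L × 0.877 L = 4.32 g
pyridoxine hydrochloride: 3.81 mg/L × 0.877 L = 3.34 mg

nicotinic acid 13.17 mg; sodium citrate dihydrate 936.27 mg; manganese chloride tetrahydrate 8.49 mg; glucose 17.86 g; gellan gum 4.32 g; pyridoxine hydrochloride 3.34 mg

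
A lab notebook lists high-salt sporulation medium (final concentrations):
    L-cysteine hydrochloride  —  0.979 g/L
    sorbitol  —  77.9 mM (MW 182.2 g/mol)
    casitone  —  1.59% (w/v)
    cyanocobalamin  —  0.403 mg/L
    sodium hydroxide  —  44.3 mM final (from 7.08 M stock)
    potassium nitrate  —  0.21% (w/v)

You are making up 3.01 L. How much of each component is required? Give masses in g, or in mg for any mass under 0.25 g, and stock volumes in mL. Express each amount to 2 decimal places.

Scale factor relative to 1 L: 3.01.
L-cysteine hydrochloride: 0.979 g/L × 3.01 L = 2.95 g
sorbitol: 77.9 mmol/L × 182.2 g/mol × 3.01 L ÷ 1000 = 42.72 g
casitone: 1.59% w/v = 15.9 g/L → 15.9 × 3.01 L = 47.86 g
cyanocobalamin: 0.403 mg/L × 3.01 L = 1.21 mg
sodium hydroxide: dilute stock: 44.3 mM × 3010 mL ÷ 7080 mM = 18.83 mL
potassium nitrate: 0.21 g per 100 mL × 3010 mL ÷ 100 = 6.32 g

L-cysteine hydrochloride 2.95 g; sorbitol 42.72 g; casitone 47.86 g; cyanocobalamin 1.21 mg; sodium hydroxide 18.83 mL; potassium nitrate 6.32 g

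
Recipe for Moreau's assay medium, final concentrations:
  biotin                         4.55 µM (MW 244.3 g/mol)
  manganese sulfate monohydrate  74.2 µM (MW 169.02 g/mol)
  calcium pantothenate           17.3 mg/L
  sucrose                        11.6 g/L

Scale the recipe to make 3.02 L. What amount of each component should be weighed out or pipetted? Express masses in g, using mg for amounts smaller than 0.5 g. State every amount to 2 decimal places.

Working volume: 3.02 L.
biotin: 4.55 µmol/L × 244.3 g/mol × 3.02 L ÷ 1000 = 3.36 mg
manganese sulfate monohydrate: 74.2 µmol/L × 169.02 g/mol × 3.02 L ÷ 1000 = 37.87 mg
calcium pantothenate: 17.3 mg/L × 3.02 L = 52.25 mg
sucrose: 11.6 g/L × 3.02 L = 35.03 g

biotin 3.36 mg; manganese sulfate monohydrate 37.87 mg; calcium pantothenate 52.25 mg; sucrose 35.03 g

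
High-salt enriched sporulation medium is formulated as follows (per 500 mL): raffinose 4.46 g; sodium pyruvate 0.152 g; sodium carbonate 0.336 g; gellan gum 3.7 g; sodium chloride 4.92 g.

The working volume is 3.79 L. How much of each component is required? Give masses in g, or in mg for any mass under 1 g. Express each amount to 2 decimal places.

Ratio of target to recipe volume: 3790 / 500 = 7.58.
raffinose: 4.46 g × (3790 mL / 500 mL) = 33.81 g
sodium pyruvate: 0.152 g × (3790 mL / 500 mL) = 1.15 g
sodium carbonate: 0.336 g × (3790 mL / 500 mL) = 2.55 g
gellan gum: 3.7 g × (3790 mL / 500 mL) = 28.05 g
sodium chloride: 4.92 g × (3790 mL / 500 mL) = 37.29 g

raffinose 33.81 g; sodium pyruvate 1.15 g; sodium carbonate 2.55 g; gellan gum 28.05 g; sodium chloride 37.29 g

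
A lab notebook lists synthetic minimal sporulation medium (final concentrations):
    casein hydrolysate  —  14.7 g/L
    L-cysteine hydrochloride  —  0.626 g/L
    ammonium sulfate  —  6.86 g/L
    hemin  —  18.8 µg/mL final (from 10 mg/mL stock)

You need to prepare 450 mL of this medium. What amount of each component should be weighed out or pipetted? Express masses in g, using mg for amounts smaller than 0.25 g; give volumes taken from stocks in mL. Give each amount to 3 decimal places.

casein hydrolysate 6.615 g; L-cysteine hydrochloride 0.282 g; ammonium sulfate 3.087 g; hemin 0.846 mL

Target volume = 450 mL = 0.45 L.
casein hydrolysate: 14.7 g/L × 0.45 L = 6.615 g
L-cysteine hydrochloride: 0.626 g/L × 0.45 L = 0.282 g
ammonium sulfate: 6.86 g/L × 0.45 L = 3.087 g
hemin: C1V1 = C2V2 → 18.8 µg/mL × 450 mL ÷ 10000 µg/mL = 0.846 mL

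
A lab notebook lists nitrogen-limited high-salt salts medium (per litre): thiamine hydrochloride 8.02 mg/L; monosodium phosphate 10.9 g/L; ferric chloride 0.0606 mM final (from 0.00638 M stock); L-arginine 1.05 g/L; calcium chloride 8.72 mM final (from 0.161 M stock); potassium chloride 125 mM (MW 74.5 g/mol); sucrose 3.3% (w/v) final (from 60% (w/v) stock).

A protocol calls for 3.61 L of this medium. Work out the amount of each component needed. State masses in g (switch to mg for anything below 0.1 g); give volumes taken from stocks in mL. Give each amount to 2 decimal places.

Scale factor relative to 1 L: 3.61.
thiamine hydrochloride: 8.02 mg/L × 3.61 L = 28.95 mg
monosodium phosphate: 10.9 g/L × 3.61 L = 39.35 g
ferric chloride: C1V1 = C2V2 → 0.0606 mM × 3610 mL ÷ 6.38 mM = 34.29 mL
L-arginine: 1.05 g/L × 3.61 L = 3.79 g
calcium chloride: C1V1 = C2V2 → 8.72 mM × 3610 mL ÷ 161 mM = 195.52 mL
potassium chloride: 125 mmol/L × 74.5 g/mol × 3.61 L ÷ 1000 = 33.62 g
sucrose: C1V1 = C2V2 → 3.3% ÷ 60% × 3610 mL = 198.55 mL

thiamine hydrochloride 28.95 mg; monosodium phosphate 39.35 g; ferric chloride 34.29 mL; L-arginine 3.79 g; calcium chloride 195.52 mL; potassium chloride 33.62 g; sucrose 198.55 mL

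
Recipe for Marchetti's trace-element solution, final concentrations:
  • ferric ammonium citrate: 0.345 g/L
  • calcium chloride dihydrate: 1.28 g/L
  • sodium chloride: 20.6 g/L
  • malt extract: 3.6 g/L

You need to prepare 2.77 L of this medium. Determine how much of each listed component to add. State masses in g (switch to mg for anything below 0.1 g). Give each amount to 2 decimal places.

Working volume: 2.77 L.
ferric ammonium citrate: 0.345 g/L × 2.77 L = 0.96 g
calcium chloride dihydrate: 1.28 g/L × 2.77 L = 3.55 g
sodium chloride: 20.6 g/L × 2.77 L = 57.06 g
malt extract: 3.6 g/L × 2.77 L = 9.97 g

ferric ammonium citrate 0.96 g; calcium chloride dihydrate 3.55 g; sodium chloride 57.06 g; malt extract 9.97 g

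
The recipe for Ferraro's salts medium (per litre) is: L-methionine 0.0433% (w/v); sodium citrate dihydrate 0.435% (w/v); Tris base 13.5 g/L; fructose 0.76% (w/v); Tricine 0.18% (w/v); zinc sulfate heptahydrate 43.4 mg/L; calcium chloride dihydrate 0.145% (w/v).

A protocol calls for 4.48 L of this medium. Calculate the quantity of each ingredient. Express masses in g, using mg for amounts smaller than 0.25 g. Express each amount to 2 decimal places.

L-methionine 1.94 g; sodium citrate dihydrate 19.49 g; Tris base 60.48 g; fructose 34.05 g; Tricine 8.06 g; zinc sulfate heptahydrate 194.43 mg; calcium chloride dihydrate 6.50 g

Scale factor relative to 1 L: 4.48.
L-methionine: 0.0433 g per 100 mL × 4480 mL ÷ 100 = 1.94 g
sodium citrate dihydrate: 0.435 g per 100 mL × 4480 mL ÷ 100 = 19.49 g
Tris base: 13.5 g/L × 4.48 L = 60.48 g
fructose: 0.76 g per 100 mL × 4480 mL ÷ 100 = 34.05 g
Tricine: 0.18% w/v = 1.8 g/L → 1.8 × 4.48 L = 8.06 g
zinc sulfate heptahydrate: 43.4 mg/L × 4.48 L = 194.43 mg
calcium chloride dihydrate: 0.145% w/v = 1.45 g/L → 1.45 × 4.48 L = 6.50 g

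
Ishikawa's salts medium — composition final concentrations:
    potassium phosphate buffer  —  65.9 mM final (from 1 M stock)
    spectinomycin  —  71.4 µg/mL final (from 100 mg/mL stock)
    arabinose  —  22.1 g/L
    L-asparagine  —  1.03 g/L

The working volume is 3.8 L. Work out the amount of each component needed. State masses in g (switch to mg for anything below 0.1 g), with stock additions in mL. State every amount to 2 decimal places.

potassium phosphate buffer 250.42 mL; spectinomycin 2.71 mL; arabinose 83.98 g; L-asparagine 3.91 g

Working volume: 3.8 L.
potassium phosphate buffer: V = C2·V2/C1 = 65.9 mM × 3800 mL ÷ 1000 mM = 250.42 mL
spectinomycin: V = C2·V2/C1 = 71.4 µg/mL × 3800 mL ÷ 100000 µg/mL = 2.71 mL
arabinose: 22.1 g/L × 3.8 L = 83.98 g
L-asparagine: 1.03 g/L × 3.8 L = 3.91 g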